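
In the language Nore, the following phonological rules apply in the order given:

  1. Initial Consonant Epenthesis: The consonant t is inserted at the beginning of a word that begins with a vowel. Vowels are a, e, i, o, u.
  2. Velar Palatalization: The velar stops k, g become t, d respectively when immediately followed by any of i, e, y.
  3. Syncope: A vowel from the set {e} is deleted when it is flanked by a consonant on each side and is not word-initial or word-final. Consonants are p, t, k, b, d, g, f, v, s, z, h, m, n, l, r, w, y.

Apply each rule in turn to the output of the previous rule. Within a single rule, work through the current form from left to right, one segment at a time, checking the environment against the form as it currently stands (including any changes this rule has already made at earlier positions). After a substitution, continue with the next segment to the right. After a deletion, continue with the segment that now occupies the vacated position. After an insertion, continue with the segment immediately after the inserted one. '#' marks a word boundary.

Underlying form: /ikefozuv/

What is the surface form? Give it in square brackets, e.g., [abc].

1 Initial Consonant Epenthesis: [ikefozuv] → [tikefozuv]
2 Velar Palatalization: [tikefozuv] → [titefozuv]
3 Syncope: [titefozuv] → [titfozuv]

[titfozuv]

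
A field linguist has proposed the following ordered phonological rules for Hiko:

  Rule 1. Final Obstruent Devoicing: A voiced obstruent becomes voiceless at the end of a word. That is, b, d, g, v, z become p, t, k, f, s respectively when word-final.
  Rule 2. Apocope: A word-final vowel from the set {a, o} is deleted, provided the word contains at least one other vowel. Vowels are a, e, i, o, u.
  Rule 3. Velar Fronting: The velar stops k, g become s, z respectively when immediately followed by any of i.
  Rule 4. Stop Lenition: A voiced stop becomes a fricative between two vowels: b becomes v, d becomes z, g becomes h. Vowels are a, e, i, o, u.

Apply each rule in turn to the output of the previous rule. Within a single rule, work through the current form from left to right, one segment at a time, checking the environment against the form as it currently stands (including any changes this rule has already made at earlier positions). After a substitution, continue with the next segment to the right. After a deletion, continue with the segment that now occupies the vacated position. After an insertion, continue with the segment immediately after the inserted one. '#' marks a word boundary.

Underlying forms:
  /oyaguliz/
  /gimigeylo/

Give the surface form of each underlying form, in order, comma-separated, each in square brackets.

[oyahulis], [zimiheyl]

/oyaguliz/:
  Rule 1 Final Obstruent Devoicing: [oyaguliz] → [oyagulis]
  Rule 2 Apocope: no change — [oyagulis]
  Rule 3 Velar Fronting: no change — [oyagulis]
  Rule 4 Stop Lenition: [oyagulis] → [oyahulis]
/gimigeylo/:
  Rule 1 Final Obstruent Devoicing: no change — [gimigeylo]
  Rule 2 Apocope: [gimigeylo] → [gimigeyl]
  Rule 3 Velar Fronting: [gimigeyl] → [zimigeyl]
  Rule 4 Stop Lenition: [zimigeyl] → [zimiheyl]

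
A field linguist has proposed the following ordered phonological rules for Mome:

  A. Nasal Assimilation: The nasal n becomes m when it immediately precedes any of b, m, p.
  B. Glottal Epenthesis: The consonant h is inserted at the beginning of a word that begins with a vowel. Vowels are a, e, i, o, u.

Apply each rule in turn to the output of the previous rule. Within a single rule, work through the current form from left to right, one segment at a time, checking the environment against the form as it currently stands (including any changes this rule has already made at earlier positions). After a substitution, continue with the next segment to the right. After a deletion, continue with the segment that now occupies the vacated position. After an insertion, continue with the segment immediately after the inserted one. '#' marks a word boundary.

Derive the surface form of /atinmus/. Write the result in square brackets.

A Nasal Assimilation: [atinmus] → [atimmus]
B Glottal Epenthesis: [atimmus] → [hatimmus]

[hatimmus]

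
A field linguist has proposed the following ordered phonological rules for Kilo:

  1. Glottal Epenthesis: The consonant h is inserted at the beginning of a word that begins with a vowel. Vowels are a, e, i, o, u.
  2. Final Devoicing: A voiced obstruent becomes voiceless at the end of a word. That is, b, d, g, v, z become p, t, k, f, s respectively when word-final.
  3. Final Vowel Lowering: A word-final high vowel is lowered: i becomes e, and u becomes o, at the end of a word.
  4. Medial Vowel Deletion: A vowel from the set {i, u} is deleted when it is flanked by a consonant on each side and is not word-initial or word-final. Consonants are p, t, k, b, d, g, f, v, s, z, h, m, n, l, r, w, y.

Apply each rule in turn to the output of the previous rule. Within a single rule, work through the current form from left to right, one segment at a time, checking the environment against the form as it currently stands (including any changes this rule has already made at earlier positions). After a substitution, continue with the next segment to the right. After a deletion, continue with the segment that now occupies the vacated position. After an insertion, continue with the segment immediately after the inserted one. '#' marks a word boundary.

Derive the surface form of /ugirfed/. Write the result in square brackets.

[hgrfet]

1 Glottal Epenthesis: [ugirfed] → [hugirfed]
2 Final Devoicing: [hugirfed] → [hugirfet]
3 Final Vowel Lowering: no change — [hugirfet]
4 Medial Vowel Deletion: [hugirfet] → [hgrfet]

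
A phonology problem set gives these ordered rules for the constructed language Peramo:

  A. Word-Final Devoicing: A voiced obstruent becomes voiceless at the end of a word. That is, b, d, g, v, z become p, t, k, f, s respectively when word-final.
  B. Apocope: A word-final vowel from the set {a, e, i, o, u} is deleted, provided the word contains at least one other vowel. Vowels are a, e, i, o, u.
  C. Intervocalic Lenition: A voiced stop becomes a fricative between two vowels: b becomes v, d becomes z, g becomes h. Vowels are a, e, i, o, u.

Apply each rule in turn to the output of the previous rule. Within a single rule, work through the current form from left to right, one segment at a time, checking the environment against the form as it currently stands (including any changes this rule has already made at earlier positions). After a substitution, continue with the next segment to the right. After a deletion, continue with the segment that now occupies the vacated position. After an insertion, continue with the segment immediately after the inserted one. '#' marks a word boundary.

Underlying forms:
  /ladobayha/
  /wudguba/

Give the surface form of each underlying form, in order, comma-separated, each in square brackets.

[lazovayh], [wudgub]

/ladobayha/:
  A Word-Final Devoicing: no change — [ladobayha]
  B Apocope: [ladobayha] → [ladobayh]
  C Intervocalic Lenition: [ladobayh] → [lazovayh]
/wudguba/:
  A Word-Final Devoicing: no change — [wudguba]
  B Apocope: [wudguba] → [wudgub]
  C Intervocalic Lenition: no change — [wudgub]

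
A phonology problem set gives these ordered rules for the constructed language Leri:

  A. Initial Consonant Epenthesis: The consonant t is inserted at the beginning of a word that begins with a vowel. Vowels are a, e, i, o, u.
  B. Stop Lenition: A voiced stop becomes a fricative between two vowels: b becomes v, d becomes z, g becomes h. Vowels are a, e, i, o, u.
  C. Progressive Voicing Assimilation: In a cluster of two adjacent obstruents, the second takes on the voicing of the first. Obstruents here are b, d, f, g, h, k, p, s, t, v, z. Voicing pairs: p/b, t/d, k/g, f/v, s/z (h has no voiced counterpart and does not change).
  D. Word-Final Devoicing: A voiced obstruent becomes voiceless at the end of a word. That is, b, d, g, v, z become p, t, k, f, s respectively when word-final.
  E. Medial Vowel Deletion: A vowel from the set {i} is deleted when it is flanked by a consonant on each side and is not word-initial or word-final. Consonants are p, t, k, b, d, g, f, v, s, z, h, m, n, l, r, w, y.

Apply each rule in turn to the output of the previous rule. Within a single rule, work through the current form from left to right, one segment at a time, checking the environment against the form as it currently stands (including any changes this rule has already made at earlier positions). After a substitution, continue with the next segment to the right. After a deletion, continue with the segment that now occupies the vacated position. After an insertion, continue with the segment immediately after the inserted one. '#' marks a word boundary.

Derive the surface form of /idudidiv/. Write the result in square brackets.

[tzuzzf]

A Initial Consonant Epenthesis: [idudidiv] → [tidudidiv]
B Stop Lenition: [tidudidiv] → [tizuziziv]
C Progressive Voicing Assimilation: no change — [tizuziziv]
D Word-Final Devoicing: [tizuziziv] → [tizuzizif]
E Medial Vowel Deletion: [tizuzizif] → [tzuzzf]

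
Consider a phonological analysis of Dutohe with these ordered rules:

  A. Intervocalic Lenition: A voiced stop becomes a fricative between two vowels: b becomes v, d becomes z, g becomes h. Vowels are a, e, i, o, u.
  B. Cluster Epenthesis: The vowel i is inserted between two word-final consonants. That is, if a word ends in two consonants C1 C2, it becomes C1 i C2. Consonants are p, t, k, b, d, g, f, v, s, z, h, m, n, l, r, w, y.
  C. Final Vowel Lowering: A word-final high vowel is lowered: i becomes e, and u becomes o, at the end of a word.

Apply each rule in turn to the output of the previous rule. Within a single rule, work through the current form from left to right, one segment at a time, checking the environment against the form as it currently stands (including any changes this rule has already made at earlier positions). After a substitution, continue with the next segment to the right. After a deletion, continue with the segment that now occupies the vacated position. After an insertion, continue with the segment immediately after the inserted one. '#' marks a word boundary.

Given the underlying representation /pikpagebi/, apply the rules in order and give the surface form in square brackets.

[pikpaheve]

A Intervocalic Lenition: [pikpagebi] → [pikpahevi]
B Cluster Epenthesis: no change — [pikpahevi]
C Final Vowel Lowering: [pikpahevi] → [pikpaheve]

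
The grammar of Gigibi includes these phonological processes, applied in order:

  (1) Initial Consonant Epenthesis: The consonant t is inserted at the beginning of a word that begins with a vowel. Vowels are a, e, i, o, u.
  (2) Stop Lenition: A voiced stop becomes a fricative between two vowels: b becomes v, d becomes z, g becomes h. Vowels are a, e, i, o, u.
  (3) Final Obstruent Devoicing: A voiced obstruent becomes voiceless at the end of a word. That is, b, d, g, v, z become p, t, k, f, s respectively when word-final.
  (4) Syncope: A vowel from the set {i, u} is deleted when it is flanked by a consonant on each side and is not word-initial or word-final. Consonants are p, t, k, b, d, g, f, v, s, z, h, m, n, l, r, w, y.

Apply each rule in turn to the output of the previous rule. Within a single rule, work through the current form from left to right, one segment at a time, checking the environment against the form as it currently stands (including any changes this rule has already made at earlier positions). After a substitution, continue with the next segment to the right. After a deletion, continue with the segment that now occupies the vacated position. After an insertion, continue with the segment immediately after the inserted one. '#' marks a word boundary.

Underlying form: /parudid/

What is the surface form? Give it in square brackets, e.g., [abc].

[parzt]

(1) Initial Consonant Epenthesis: no change — [parudid]
(2) Stop Lenition: [parudid] → [paruzid]
(3) Final Obstruent Devoicing: [paruzid] → [paruzit]
(4) Syncope: [paruzit] → [parzt]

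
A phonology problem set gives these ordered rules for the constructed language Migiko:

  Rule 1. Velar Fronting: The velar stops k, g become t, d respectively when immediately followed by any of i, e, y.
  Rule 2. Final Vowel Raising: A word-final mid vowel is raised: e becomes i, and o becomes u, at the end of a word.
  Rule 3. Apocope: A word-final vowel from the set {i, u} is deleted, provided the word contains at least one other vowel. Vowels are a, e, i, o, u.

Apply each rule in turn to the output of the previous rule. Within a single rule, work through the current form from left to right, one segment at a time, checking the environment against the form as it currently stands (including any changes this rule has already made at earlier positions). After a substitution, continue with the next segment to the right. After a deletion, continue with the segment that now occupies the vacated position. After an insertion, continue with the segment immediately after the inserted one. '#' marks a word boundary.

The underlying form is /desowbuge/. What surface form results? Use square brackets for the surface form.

Rule 1 Velar Fronting: [desowbuge] → [desowbude]
Rule 2 Final Vowel Raising: [desowbude] → [desowbudi]
Rule 3 Apocope: [desowbudi] → [desowbud]

[desowbud]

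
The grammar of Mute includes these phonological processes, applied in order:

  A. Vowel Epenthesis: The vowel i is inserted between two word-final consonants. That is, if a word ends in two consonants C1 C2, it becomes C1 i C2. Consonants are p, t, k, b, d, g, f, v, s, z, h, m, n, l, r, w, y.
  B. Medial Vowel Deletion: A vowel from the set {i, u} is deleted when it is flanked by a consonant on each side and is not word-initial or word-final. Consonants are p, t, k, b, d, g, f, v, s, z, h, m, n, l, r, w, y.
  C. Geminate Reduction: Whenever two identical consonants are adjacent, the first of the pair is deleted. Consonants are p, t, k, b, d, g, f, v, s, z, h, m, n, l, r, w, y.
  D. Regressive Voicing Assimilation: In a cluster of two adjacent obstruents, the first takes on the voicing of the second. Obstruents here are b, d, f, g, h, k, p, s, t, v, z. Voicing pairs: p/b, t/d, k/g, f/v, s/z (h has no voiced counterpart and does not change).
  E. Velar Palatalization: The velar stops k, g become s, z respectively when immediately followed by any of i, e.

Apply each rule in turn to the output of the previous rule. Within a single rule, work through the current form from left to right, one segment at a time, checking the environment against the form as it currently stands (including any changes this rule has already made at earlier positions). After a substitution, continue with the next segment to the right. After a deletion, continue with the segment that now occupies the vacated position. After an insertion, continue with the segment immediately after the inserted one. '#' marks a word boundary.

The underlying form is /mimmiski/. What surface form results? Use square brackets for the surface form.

[mssi]

A Vowel Epenthesis: no change — [mimmiski]
B Medial Vowel Deletion: [mimmiski] → [mmmski]
C Geminate Reduction: [mmmski] → [mski]
D Regressive Voicing Assimilation: no change — [mski]
E Velar Palatalization: [mski] → [mssi]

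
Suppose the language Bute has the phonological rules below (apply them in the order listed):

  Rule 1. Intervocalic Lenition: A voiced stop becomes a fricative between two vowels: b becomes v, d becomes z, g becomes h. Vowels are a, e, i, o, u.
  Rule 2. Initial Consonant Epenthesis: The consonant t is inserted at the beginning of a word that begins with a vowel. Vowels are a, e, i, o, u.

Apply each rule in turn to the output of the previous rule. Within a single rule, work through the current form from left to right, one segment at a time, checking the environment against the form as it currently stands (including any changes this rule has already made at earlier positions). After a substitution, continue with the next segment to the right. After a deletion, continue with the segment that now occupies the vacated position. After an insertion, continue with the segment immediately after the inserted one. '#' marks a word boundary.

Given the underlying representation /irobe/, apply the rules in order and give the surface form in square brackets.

Rule 1 Intervocalic Lenition: [irobe] → [irove]
Rule 2 Initial Consonant Epenthesis: [irove] → [tirove]

[tirove]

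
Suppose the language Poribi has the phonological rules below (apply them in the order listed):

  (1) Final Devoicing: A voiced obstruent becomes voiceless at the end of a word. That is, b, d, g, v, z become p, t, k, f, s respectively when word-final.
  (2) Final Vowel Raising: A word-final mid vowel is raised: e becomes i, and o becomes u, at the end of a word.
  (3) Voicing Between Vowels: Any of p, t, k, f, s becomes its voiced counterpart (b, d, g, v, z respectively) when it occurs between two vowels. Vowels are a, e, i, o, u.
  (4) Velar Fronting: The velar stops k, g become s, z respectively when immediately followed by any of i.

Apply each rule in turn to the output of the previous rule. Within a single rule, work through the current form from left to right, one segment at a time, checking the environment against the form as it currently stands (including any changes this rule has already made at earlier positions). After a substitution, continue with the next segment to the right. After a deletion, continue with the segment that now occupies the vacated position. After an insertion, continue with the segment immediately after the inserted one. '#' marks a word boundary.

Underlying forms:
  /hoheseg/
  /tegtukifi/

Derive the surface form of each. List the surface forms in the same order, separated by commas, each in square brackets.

/hoheseg/:
  (1) Final Devoicing: [hoheseg] → [hohesek]
  (2) Final Vowel Raising: no change — [hohesek]
  (3) Voicing Between Vowels: [hohesek] → [hohezek]
  (4) Velar Fronting: no change — [hohezek]
/tegtukifi/:
  (1) Final Devoicing: no change — [tegtukifi]
  (2) Final Vowel Raising: no change — [tegtukifi]
  (3) Voicing Between Vowels: [tegtukifi] → [tegtugivi]
  (4) Velar Fronting: [tegtugivi] → [tegtuzivi]

[hohezek], [tegtuzivi]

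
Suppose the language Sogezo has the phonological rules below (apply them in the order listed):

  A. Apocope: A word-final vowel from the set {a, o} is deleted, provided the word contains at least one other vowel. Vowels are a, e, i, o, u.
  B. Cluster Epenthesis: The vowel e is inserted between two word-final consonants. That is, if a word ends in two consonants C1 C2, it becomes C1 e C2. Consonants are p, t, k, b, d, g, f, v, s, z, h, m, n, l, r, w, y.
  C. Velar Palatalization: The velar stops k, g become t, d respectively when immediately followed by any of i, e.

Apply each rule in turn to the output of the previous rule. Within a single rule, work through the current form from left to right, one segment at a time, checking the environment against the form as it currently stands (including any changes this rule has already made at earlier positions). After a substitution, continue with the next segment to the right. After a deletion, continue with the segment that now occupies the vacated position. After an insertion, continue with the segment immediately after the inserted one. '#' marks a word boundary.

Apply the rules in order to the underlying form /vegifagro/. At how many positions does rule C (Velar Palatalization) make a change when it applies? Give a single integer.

2

A Apocope: [vegifagro] → [vegifagr]
B Cluster Epenthesis: [vegifagr] → [vegifager]
C Velar Palatalization: [vegifager] → [vedifader]
Rule C changed 2 position(s).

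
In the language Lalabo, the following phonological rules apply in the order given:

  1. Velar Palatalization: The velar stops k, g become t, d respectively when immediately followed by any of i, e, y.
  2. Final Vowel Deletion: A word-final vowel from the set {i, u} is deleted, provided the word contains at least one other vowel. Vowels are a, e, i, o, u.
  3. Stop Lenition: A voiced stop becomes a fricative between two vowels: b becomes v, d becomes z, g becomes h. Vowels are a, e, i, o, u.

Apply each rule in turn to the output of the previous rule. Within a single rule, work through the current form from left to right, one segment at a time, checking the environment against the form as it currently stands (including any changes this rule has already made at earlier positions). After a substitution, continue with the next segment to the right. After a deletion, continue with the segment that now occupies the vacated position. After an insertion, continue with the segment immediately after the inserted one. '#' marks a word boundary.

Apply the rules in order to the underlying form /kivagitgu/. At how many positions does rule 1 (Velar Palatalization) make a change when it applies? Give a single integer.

1 Velar Palatalization: [kivagitgu] → [tivaditgu]
2 Final Vowel Deletion: [tivaditgu] → [tivaditg]
3 Stop Lenition: [tivaditg] → [tivazitg]
Rule 1 changed 2 position(s).

2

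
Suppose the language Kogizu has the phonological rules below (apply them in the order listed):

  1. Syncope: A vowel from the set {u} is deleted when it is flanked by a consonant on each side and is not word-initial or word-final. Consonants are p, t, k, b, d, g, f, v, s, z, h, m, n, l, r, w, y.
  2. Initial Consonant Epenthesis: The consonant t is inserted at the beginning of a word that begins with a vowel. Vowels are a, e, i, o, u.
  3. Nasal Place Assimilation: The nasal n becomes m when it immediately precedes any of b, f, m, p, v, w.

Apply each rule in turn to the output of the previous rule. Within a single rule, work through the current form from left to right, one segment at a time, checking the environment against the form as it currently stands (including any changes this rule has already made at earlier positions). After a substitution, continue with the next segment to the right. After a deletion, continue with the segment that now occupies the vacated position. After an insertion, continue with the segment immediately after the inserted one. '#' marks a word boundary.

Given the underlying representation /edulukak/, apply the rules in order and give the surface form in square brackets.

[tedlkak]

1 Syncope: [edulukak] → [edlkak]
2 Initial Consonant Epenthesis: [edlkak] → [tedlkak]
3 Nasal Place Assimilation: no change — [tedlkak]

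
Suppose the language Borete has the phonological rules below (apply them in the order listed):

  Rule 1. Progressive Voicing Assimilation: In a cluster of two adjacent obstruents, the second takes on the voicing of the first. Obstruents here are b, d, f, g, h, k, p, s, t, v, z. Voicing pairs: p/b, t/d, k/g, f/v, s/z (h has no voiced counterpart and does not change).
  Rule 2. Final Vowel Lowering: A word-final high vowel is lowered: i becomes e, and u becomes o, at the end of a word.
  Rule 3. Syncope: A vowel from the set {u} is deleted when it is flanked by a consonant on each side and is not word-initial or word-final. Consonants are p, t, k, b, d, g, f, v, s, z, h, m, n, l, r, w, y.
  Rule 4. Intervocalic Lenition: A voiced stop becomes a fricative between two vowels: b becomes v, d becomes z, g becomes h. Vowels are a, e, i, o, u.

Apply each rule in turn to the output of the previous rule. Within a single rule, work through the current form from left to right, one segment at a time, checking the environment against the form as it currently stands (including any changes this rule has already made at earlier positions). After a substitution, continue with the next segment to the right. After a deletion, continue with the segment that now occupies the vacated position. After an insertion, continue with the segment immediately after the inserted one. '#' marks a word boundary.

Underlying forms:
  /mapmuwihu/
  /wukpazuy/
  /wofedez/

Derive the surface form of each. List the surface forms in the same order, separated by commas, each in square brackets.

[mapmwiho], [wkpazy], [wofezez]

/mapmuwihu/:
  Rule 1 Progressive Voicing Assimilation: no change — [mapmuwihu]
  Rule 2 Final Vowel Lowering: [mapmuwihu] → [mapmuwiho]
  Rule 3 Syncope: [mapmuwiho] → [mapmwiho]
  Rule 4 Intervocalic Lenition: no change — [mapmwiho]
/wukpazuy/:
  Rule 1 Progressive Voicing Assimilation: no change — [wukpazuy]
  Rule 2 Final Vowel Lowering: no change — [wukpazuy]
  Rule 3 Syncope: [wukpazuy] → [wkpazy]
  Rule 4 Intervocalic Lenition: no change — [wkpazy]
/wofedez/:
  Rule 1 Progressive Voicing Assimilation: no change — [wofedez]
  Rule 2 Final Vowel Lowering: no change — [wofedez]
  Rule 3 Syncope: no change — [wofedez]
  Rule 4 Intervocalic Lenition: [wofedez] → [wofezez]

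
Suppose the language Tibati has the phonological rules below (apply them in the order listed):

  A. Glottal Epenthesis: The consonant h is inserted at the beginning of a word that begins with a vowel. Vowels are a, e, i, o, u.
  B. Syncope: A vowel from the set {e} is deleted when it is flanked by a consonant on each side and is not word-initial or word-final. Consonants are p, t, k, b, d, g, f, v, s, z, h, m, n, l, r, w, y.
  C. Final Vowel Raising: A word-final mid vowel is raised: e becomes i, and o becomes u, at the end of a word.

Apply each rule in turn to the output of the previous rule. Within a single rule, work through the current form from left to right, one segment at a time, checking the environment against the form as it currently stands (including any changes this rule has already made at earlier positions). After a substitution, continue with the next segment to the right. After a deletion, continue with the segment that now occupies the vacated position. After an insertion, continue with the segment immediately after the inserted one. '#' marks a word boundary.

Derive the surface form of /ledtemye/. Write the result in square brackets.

A Glottal Epenthesis: no change — [ledtemye]
B Syncope: [ledtemye] → [ldtmye]
C Final Vowel Raising: [ldtmye] → [ldtmyi]

[ldtmyi]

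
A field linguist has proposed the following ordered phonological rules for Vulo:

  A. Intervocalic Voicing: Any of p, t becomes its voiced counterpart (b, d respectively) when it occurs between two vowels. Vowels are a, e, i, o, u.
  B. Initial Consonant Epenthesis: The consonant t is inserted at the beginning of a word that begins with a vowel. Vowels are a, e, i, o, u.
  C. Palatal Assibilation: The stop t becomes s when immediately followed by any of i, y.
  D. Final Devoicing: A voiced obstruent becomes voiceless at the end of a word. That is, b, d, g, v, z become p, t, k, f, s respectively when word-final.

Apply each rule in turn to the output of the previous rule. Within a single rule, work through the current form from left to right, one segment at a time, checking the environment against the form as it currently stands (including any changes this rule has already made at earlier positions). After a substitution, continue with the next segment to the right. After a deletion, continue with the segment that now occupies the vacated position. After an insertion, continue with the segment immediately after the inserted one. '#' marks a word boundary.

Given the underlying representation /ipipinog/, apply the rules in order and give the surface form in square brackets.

[sibibinok]

A Intervocalic Voicing: [ipipinog] → [ibibinog]
B Initial Consonant Epenthesis: [ibibinog] → [tibibinog]
C Palatal Assibilation: [tibibinog] → [sibibinog]
D Final Devoicing: [sibibinog] → [sibibinok]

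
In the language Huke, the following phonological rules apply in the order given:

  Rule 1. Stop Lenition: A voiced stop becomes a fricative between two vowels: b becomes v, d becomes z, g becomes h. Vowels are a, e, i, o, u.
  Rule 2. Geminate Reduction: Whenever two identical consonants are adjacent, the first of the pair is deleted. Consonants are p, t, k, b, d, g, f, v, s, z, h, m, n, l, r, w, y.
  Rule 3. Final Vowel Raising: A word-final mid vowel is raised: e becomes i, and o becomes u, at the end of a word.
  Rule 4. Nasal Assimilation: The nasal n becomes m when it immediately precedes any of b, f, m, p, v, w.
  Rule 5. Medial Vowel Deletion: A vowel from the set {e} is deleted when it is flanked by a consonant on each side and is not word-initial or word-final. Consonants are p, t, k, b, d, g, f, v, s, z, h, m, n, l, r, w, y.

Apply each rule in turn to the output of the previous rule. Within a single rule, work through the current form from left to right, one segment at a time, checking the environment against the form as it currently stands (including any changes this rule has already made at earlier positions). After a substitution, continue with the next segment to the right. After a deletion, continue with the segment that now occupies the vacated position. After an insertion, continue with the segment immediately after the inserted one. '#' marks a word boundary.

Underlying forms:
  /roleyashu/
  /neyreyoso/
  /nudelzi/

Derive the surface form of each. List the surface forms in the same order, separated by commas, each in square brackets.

[rolyashu], [nyryosu], [nuzlzi]

/roleyashu/:
  Rule 1 Stop Lenition: no change — [roleyashu]
  Rule 2 Geminate Reduction: no change — [roleyashu]
  Rule 3 Final Vowel Raising: no change — [roleyashu]
  Rule 4 Nasal Assimilation: no change — [roleyashu]
  Rule 5 Medial Vowel Deletion: [roleyashu] → [rolyashu]
/neyreyoso/:
  Rule 1 Stop Lenition: no change — [neyreyoso]
  Rule 2 Geminate Reduction: no change — [neyreyoso]
  Rule 3 Final Vowel Raising: [neyreyoso] → [neyreyosu]
  Rule 4 Nasal Assimilation: no change — [neyreyosu]
  Rule 5 Medial Vowel Deletion: [neyreyosu] → [nyryosu]
/nudelzi/:
  Rule 1 Stop Lenition: [nudelzi] → [nuzelzi]
  Rule 2 Geminate Reduction: no change — [nuzelzi]
  Rule 3 Final Vowel Raising: no change — [nuzelzi]
  Rule 4 Nasal Assimilation: no change — [nuzelzi]
  Rule 5 Medial Vowel Deletion: [nuzelzi] → [nuzlzi]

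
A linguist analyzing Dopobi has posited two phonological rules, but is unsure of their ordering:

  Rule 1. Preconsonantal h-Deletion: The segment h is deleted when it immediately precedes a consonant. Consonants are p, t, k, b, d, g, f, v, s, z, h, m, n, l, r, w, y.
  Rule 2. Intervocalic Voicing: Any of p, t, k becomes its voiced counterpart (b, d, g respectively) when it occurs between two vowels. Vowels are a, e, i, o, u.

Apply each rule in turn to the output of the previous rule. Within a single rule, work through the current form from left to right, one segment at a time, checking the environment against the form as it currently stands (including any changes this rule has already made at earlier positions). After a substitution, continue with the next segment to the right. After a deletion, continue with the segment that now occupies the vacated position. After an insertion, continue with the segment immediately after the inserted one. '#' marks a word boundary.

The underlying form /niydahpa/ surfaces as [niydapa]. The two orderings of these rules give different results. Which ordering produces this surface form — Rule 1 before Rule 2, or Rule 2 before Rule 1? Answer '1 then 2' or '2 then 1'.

Order 1 then 2:
  1 Preconsonantal h-Deletion: [niydahpa] → [niydapa]
  2 Intervocalic Voicing: [niydapa] → [niydaba]
  result: [niydaba]
Order 2 then 1:
  2 Intervocalic Voicing: no change — [niydahpa]
  1 Preconsonantal h-Deletion: [niydahpa] → [niydapa]
  result: [niydapa]

2 then 1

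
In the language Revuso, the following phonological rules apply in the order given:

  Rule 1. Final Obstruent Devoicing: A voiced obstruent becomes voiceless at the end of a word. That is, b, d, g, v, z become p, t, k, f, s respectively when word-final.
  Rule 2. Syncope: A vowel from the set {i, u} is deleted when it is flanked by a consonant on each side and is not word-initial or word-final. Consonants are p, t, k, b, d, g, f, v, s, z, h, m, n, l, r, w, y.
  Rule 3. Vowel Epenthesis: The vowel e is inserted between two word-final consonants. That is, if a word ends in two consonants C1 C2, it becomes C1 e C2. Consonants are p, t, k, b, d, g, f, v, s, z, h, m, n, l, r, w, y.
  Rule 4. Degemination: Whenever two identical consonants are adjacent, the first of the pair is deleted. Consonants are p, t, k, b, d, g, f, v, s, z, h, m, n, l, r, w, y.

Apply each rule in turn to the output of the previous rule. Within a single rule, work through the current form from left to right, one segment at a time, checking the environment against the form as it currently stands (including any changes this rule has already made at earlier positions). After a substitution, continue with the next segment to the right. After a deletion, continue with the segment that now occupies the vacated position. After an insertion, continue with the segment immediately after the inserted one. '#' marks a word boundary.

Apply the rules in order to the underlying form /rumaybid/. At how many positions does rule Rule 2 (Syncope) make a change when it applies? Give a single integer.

Rule 1 Final Obstruent Devoicing: [rumaybid] → [rumaybit]
Rule 2 Syncope: [rumaybit] → [rmaybt]
Rule 3 Vowel Epenthesis: [rmaybt] → [rmaybet]
Rule 4 Degemination: no change — [rmaybet]
Rule Rule 2 changed 2 position(s).

2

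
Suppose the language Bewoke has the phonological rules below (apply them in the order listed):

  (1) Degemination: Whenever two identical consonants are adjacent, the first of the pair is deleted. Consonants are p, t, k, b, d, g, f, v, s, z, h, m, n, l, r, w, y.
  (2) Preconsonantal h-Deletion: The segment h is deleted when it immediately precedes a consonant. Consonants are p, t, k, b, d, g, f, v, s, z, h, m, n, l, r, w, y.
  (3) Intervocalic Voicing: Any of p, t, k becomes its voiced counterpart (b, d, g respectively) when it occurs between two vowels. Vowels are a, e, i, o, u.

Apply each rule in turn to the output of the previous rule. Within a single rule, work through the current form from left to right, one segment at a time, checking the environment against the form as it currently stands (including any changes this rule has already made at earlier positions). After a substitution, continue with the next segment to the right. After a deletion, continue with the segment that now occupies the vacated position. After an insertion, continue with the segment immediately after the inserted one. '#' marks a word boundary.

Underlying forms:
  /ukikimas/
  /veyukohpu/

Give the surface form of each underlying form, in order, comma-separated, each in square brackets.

[ugigimas], [veyugobu]

/ukikimas/:
  (1) Degemination: no change — [ukikimas]
  (2) Preconsonantal h-Deletion: no change — [ukikimas]
  (3) Intervocalic Voicing: [ukikimas] → [ugigimas]
/veyukohpu/:
  (1) Degemination: no change — [veyukohpu]
  (2) Preconsonantal h-Deletion: [veyukohpu] → [veyukopu]
  (3) Intervocalic Voicing: [veyukopu] → [veyugobu]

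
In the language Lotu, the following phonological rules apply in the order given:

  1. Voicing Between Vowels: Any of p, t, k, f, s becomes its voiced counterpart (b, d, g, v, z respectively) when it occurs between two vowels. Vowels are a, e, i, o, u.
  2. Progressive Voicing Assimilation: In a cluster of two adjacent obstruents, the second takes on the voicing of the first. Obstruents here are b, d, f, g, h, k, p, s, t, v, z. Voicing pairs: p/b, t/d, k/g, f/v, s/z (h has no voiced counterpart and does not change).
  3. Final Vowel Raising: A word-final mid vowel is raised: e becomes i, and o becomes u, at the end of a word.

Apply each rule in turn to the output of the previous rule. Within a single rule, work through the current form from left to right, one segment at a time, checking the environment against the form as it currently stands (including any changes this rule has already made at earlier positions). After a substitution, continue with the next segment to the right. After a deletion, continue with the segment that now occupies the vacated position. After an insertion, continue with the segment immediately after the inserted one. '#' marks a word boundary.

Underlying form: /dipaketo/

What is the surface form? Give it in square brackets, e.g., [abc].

1 Voicing Between Vowels: [dipaketo] → [dibagedo]
2 Progressive Voicing Assimilation: no change — [dibagedo]
3 Final Vowel Raising: [dibagedo] → [dibagedu]

[dibagedu]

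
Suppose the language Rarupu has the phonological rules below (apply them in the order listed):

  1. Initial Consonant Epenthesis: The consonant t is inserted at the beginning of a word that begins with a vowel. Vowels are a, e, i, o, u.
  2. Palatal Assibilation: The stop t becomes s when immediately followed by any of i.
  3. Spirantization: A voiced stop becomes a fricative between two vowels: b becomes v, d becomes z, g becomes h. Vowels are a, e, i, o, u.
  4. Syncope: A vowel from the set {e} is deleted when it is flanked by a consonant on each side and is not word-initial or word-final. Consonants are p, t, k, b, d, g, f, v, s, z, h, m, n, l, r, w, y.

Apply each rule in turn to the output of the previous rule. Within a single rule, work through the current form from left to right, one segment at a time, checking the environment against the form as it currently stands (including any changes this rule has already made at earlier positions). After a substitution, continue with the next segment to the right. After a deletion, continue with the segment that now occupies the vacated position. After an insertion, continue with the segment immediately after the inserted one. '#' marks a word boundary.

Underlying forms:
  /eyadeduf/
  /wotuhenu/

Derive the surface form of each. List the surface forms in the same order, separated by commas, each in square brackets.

[tyazzuf], [wotuhnu]

/eyadeduf/:
  1 Initial Consonant Epenthesis: [eyadeduf] → [teyadeduf]
  2 Palatal Assibilation: no change — [teyadeduf]
  3 Spirantization: [teyadeduf] → [teyazezuf]
  4 Syncope: [teyazezuf] → [tyazzuf]
/wotuhenu/:
  1 Initial Consonant Epenthesis: no change — [wotuhenu]
  2 Palatal Assibilation: no change — [wotuhenu]
  3 Spirantization: no change — [wotuhenu]
  4 Syncope: [wotuhenu] → [wotuhnu]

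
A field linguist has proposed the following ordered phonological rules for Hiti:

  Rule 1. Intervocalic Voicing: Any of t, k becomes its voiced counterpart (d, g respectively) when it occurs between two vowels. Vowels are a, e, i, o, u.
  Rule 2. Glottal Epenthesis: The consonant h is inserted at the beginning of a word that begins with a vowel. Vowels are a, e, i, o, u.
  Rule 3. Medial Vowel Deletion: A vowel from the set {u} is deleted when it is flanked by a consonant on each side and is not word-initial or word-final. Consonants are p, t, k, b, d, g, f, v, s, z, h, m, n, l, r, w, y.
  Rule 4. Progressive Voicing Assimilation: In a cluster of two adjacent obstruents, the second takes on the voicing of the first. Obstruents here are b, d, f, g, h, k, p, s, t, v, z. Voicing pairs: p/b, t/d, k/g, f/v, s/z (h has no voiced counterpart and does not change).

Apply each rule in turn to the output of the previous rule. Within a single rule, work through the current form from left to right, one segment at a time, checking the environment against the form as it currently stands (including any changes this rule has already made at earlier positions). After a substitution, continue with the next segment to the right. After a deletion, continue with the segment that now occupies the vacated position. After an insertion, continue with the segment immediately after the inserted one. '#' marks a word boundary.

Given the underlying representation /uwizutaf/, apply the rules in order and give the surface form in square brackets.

[hwizdaf]

Rule 1 Intervocalic Voicing: [uwizutaf] → [uwizudaf]
Rule 2 Glottal Epenthesis: [uwizudaf] → [huwizudaf]
Rule 3 Medial Vowel Deletion: [huwizudaf] → [hwizdaf]
Rule 4 Progressive Voicing Assimilation: no change — [hwizdaf]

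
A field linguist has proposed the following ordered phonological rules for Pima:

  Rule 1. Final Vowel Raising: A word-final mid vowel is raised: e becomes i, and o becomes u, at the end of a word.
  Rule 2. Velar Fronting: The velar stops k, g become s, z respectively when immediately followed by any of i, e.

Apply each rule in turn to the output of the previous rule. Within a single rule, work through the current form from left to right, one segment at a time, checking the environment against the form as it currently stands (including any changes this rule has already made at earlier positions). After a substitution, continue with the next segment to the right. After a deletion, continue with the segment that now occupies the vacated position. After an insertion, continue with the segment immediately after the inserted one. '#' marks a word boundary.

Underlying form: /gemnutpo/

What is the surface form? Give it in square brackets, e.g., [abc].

[zemnutpu]

Rule 1 Final Vowel Raising: [gemnutpo] → [gemnutpu]
Rule 2 Velar Fronting: [gemnutpu] → [zemnutpu]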